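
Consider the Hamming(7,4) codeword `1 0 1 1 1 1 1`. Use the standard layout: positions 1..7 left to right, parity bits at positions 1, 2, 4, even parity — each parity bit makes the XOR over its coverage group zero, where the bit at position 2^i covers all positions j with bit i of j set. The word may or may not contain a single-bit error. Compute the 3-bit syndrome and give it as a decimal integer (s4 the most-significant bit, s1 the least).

2

s1: b1⊕b3⊕b5⊕b7 = 1⊕1⊕1⊕1 = 0
s2: b2⊕b3⊕b6⊕b7 = 0⊕1⊕1⊕1 = 1
s4: b4⊕b5⊕b6⊕b7 = 1⊕1⊕1⊕1 = 0
Syndrome (s4...s1) = 010 → position 2.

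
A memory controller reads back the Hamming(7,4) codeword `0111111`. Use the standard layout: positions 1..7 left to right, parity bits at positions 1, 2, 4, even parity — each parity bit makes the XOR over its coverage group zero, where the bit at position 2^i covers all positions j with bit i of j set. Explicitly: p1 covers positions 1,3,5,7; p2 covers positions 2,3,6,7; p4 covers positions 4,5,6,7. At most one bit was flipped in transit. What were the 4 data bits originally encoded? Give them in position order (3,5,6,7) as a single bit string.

s1: b1⊕b3⊕b5⊕b7 = 0⊕1⊕1⊕1 = 1
s2: b2⊕b3⊕b6⊕b7 = 1⊕1⊕1⊕1 = 0
s4: b4⊕b5⊕b6⊕b7 = 1⊕1⊕1⊕1 = 0
Syndrome (s4...s1) = 001 → position 1.
Flip bit 1: corrected codeword = 1111111
Data bits at positions 3,5,6,7: 1111

1111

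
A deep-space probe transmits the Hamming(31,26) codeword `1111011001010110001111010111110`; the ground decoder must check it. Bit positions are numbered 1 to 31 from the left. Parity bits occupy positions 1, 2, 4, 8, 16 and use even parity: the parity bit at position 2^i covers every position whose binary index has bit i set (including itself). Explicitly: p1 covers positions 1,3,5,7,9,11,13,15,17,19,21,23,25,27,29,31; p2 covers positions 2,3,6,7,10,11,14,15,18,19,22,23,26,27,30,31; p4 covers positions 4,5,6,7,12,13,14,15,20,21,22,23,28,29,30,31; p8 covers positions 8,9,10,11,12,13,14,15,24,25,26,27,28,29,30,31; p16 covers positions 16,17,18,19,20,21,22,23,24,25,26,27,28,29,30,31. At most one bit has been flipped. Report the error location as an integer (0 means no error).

s1: b1⊕b3⊕b5⊕b7⊕b9⊕b11⊕b13⊕b15⊕b17⊕b19⊕b21⊕b23⊕b25⊕b27⊕b29⊕b31 = 1⊕1⊕0⊕1⊕0⊕0⊕0⊕1⊕0⊕1⊕1⊕0⊕0⊕1⊕1⊕0 = 0
s2: b2⊕b3⊕b6⊕b7⊕b10⊕b11⊕b14⊕b15⊕b18⊕b19⊕b22⊕b23⊕b26⊕b27⊕b30⊕b31 = 1⊕1⊕1⊕1⊕1⊕0⊕1⊕1⊕0⊕1⊕1⊕0⊕1⊕1⊕1⊕0 = 0
s4: b4⊕b5⊕b6⊕b7⊕b12⊕b13⊕b14⊕b15⊕b20⊕b21⊕b22⊕b23⊕b28⊕b29⊕b30⊕b31 = 1⊕0⊕1⊕1⊕1⊕0⊕1⊕1⊕1⊕1⊕1⊕0⊕1⊕1⊕1⊕0 = 0
s8: b8⊕b9⊕b10⊕b11⊕b12⊕b13⊕b14⊕b15⊕b24⊕b25⊕b26⊕b27⊕b28⊕b29⊕b30⊕b31 = 0⊕0⊕1⊕0⊕1⊕0⊕1⊕1⊕1⊕0⊕1⊕1⊕1⊕1⊕1⊕0 = 0
s16: b16⊕b17⊕b18⊕b19⊕b20⊕b21⊕b22⊕b23⊕b24⊕b25⊕b26⊕b27⊕b28⊕b29⊕b30⊕b31 = 0⊕0⊕0⊕1⊕1⊕1⊕1⊕0⊕1⊕0⊕1⊕1⊕1⊕1⊕1⊕0 = 0
Syndrome (s16...s1) = 00000 → position 0 (no error).

0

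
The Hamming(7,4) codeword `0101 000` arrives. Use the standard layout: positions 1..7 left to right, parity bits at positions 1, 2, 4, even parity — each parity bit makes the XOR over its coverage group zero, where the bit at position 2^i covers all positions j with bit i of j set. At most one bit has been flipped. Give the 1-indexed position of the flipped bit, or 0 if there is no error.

6

s1: b1⊕b3⊕b5⊕b7 = 0⊕0⊕0⊕0 = 0
s2: b2⊕b3⊕b6⊕b7 = 1⊕0⊕0⊕0 = 1
s4: b4⊕b5⊕b6⊕b7 = 1⊕0⊕0⊕0 = 1
Syndrome (s4...s1) = 110 → position 6.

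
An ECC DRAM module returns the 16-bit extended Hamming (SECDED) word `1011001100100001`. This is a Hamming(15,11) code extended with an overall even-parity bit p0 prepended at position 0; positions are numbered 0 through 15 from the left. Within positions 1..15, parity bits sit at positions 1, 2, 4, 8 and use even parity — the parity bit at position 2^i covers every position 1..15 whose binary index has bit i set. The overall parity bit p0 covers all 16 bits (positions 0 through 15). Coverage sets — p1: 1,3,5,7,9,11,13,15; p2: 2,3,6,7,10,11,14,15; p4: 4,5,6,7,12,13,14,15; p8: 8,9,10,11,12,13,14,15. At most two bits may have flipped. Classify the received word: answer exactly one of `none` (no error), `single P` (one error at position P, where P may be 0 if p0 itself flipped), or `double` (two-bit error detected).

s1: b1⊕b3⊕b5⊕b7⊕b9⊕b11⊕b13⊕b15 = 0⊕1⊕0⊕1⊕0⊕0⊕0⊕1 = 1
s2: b2⊕b3⊕b6⊕b7⊕b10⊕b11⊕b14⊕b15 = 1⊕1⊕1⊕1⊕1⊕0⊕0⊕1 = 0
s4: b4⊕b5⊕b6⊕b7⊕b12⊕b13⊕b14⊕b15 = 0⊕0⊕1⊕1⊕0⊕0⊕0⊕1 = 1
s8: b8⊕b9⊕b10⊕b11⊕b12⊕b13⊕b14⊕b15 = 0⊕0⊕1⊕0⊕0⊕0⊕0⊕1 = 0
Syndrome (s8...s1) = 0101 → position 5.
Overall parity (XOR of all 16 bits, including p0): 1⊕0⊕1⊕1⊕0⊕0⊕1⊕1⊕0⊕0⊕1⊕0⊕0⊕0⊕0⊕1 = 1
Overall=1, syndrome position=5 → single-bit error at position 5.

single 5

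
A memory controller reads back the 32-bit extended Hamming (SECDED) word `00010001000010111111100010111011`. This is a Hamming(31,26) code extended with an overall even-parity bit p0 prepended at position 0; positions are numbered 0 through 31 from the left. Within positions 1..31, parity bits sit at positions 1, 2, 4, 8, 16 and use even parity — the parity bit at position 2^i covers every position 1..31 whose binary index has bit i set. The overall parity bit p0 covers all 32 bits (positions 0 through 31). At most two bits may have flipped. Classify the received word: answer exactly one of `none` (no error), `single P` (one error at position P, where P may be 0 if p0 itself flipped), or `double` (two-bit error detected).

s1: b1⊕b3⊕b5⊕b7⊕b9⊕b11⊕b13⊕b15⊕b17⊕b19⊕b21⊕b23⊕b25⊕b27⊕b29⊕b31 = 0⊕1⊕0⊕1⊕0⊕0⊕0⊕1⊕1⊕1⊕0⊕0⊕0⊕1⊕0⊕1 = 1
s2: b2⊕b3⊕b6⊕b7⊕b10⊕b11⊕b14⊕b15⊕b18⊕b19⊕b22⊕b23⊕b26⊕b27⊕b30⊕b31 = 0⊕1⊕0⊕1⊕0⊕0⊕1⊕1⊕1⊕1⊕0⊕0⊕1⊕1⊕1⊕1 = 0
s4: b4⊕b5⊕b6⊕b7⊕b12⊕b13⊕b14⊕b15⊕b20⊕b21⊕b22⊕b23⊕b28⊕b29⊕b30⊕b31 = 0⊕0⊕0⊕1⊕1⊕0⊕1⊕1⊕1⊕0⊕0⊕0⊕1⊕0⊕1⊕1 = 0
s8: b8⊕b9⊕b10⊕b11⊕b12⊕b13⊕b14⊕b15⊕b24⊕b25⊕b26⊕b27⊕b28⊕b29⊕b30⊕b31 = 0⊕0⊕0⊕0⊕1⊕0⊕1⊕1⊕1⊕0⊕1⊕1⊕1⊕0⊕1⊕1 = 1
s16: b16⊕b17⊕b18⊕b19⊕b20⊕b21⊕b22⊕b23⊕b24⊕b25⊕b26⊕b27⊕b28⊕b29⊕b30⊕b31 = 1⊕1⊕1⊕1⊕1⊕0⊕0⊕0⊕1⊕0⊕1⊕1⊕1⊕0⊕1⊕1 = 1
Syndrome (s16...s1) = 11001 → position 25.
Overall parity (XOR of all 32 bits, including p0): 0⊕0⊕0⊕1⊕0⊕0⊕0⊕1⊕0⊕0⊕0⊕0⊕1⊕0⊕1⊕1⊕1⊕1⊕1⊕1⊕1⊕0⊕0⊕0⊕1⊕0⊕1⊕1⊕1⊕0⊕1⊕1 = 0
Overall=0, syndrome position=25 → double-bit error detected (uncorrectable).

double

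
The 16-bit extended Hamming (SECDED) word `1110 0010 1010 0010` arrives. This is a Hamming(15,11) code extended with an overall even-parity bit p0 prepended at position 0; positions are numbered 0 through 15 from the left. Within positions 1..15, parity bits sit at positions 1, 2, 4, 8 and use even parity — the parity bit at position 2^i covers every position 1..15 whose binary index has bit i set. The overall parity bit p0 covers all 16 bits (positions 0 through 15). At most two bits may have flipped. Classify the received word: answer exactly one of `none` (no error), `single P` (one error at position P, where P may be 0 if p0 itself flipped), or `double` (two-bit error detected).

s1: b1⊕b3⊕b5⊕b7⊕b9⊕b11⊕b13⊕b15 = 1⊕0⊕0⊕0⊕0⊕0⊕0⊕0 = 1
s2: b2⊕b3⊕b6⊕b7⊕b10⊕b11⊕b14⊕b15 = 1⊕0⊕1⊕0⊕1⊕0⊕1⊕0 = 0
s4: b4⊕b5⊕b6⊕b7⊕b12⊕b13⊕b14⊕b15 = 0⊕0⊕1⊕0⊕0⊕0⊕1⊕0 = 0
s8: b8⊕b9⊕b10⊕b11⊕b12⊕b13⊕b14⊕b15 = 1⊕0⊕1⊕0⊕0⊕0⊕1⊕0 = 1
Syndrome (s8...s1) = 1001 → position 9.
Overall parity (XOR of all 16 bits, including p0): 1⊕1⊕1⊕0⊕0⊕0⊕1⊕0⊕1⊕0⊕1⊕0⊕0⊕0⊕1⊕0 = 1
Overall=1, syndrome position=9 → single-bit error at position 9.

single 9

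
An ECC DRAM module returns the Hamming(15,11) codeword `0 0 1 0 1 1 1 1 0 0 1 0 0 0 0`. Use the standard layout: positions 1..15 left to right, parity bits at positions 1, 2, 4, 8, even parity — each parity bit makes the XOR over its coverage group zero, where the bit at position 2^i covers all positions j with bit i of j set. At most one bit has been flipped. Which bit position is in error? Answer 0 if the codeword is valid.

4

s1: b1⊕b3⊕b5⊕b7⊕b9⊕b11⊕b13⊕b15 = 0⊕1⊕1⊕1⊕0⊕1⊕0⊕0 = 0
s2: b2⊕b3⊕b6⊕b7⊕b10⊕b11⊕b14⊕b15 = 0⊕1⊕1⊕1⊕0⊕1⊕0⊕0 = 0
s4: b4⊕b5⊕b6⊕b7⊕b12⊕b13⊕b14⊕b15 = 0⊕1⊕1⊕1⊕0⊕0⊕0⊕0 = 1
s8: b8⊕b9⊕b10⊕b11⊕b12⊕b13⊕b14⊕b15 = 1⊕0⊕0⊕1⊕0⊕0⊕0⊕0 = 0
Syndrome (s8...s1) = 0100 → position 4.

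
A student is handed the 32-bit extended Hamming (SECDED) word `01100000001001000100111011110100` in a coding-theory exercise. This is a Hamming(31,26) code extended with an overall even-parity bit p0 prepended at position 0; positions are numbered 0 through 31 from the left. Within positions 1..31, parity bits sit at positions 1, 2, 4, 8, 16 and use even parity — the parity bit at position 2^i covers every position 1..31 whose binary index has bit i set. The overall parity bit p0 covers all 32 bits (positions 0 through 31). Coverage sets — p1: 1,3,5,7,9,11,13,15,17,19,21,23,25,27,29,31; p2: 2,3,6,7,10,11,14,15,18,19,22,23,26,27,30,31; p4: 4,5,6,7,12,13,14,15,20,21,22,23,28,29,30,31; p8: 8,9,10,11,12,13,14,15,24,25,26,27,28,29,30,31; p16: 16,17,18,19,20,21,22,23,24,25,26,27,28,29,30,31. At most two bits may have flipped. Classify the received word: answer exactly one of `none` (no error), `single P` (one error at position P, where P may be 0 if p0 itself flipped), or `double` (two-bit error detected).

single 31

s1: b1⊕b3⊕b5⊕b7⊕b9⊕b11⊕b13⊕b15⊕b17⊕b19⊕b21⊕b23⊕b25⊕b27⊕b29⊕b31 = 1⊕0⊕0⊕0⊕0⊕0⊕1⊕0⊕1⊕0⊕1⊕0⊕1⊕1⊕1⊕0 = 1
s2: b2⊕b3⊕b6⊕b7⊕b10⊕b11⊕b14⊕b15⊕b18⊕b19⊕b22⊕b23⊕b26⊕b27⊕b30⊕b31 = 1⊕0⊕0⊕0⊕1⊕0⊕0⊕0⊕0⊕0⊕1⊕0⊕1⊕1⊕0⊕0 = 1
s4: b4⊕b5⊕b6⊕b7⊕b12⊕b13⊕b14⊕b15⊕b20⊕b21⊕b22⊕b23⊕b28⊕b29⊕b30⊕b31 = 0⊕0⊕0⊕0⊕0⊕1⊕0⊕0⊕1⊕1⊕1⊕0⊕0⊕1⊕0⊕0 = 1
s8: b8⊕b9⊕b10⊕b11⊕b12⊕b13⊕b14⊕b15⊕b24⊕b25⊕b26⊕b27⊕b28⊕b29⊕b30⊕b31 = 0⊕0⊕1⊕0⊕0⊕1⊕0⊕0⊕1⊕1⊕1⊕1⊕0⊕1⊕0⊕0 = 1
s16: b16⊕b17⊕b18⊕b19⊕b20⊕b21⊕b22⊕b23⊕b24⊕b25⊕b26⊕b27⊕b28⊕b29⊕b30⊕b31 = 0⊕1⊕0⊕0⊕1⊕1⊕1⊕0⊕1⊕1⊕1⊕1⊕0⊕1⊕0⊕0 = 1
Syndrome (s16...s1) = 11111 → position 31.
Overall parity (XOR of all 32 bits, including p0): 0⊕1⊕1⊕0⊕0⊕0⊕0⊕0⊕0⊕0⊕1⊕0⊕0⊕1⊕0⊕0⊕0⊕1⊕0⊕0⊕1⊕1⊕1⊕0⊕1⊕1⊕1⊕1⊕0⊕1⊕0⊕0 = 1
Overall=1, syndrome position=31 → single-bit error at position 31.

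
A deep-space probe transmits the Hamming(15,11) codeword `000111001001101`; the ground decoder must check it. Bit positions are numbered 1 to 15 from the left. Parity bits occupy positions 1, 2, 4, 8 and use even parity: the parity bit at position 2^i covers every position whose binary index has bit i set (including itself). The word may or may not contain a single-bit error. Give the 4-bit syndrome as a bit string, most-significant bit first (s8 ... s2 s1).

0000

s1: b1⊕b3⊕b5⊕b7⊕b9⊕b11⊕b13⊕b15 = 0⊕0⊕1⊕0⊕1⊕0⊕1⊕1 = 0
s2: b2⊕b3⊕b6⊕b7⊕b10⊕b11⊕b14⊕b15 = 0⊕0⊕1⊕0⊕0⊕0⊕0⊕1 = 0
s4: b4⊕b5⊕b6⊕b7⊕b12⊕b13⊕b14⊕b15 = 1⊕1⊕1⊕0⊕1⊕1⊕0⊕1 = 0
s8: b8⊕b9⊕b10⊕b11⊕b12⊕b13⊕b14⊕b15 = 0⊕1⊕0⊕0⊕1⊕1⊕0⊕1 = 0
Syndrome (s8...s1) = 0000 → position 0 (no error).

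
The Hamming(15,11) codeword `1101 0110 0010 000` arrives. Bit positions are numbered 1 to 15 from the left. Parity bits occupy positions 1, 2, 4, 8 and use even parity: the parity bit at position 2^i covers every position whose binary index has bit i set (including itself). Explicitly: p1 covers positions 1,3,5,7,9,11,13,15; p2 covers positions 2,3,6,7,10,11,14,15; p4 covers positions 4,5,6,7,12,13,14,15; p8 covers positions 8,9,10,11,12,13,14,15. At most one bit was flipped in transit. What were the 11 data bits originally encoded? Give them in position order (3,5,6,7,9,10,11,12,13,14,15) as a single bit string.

s1: b1⊕b3⊕b5⊕b7⊕b9⊕b11⊕b13⊕b15 = 1⊕0⊕0⊕1⊕0⊕1⊕0⊕0 = 1
s2: b2⊕b3⊕b6⊕b7⊕b10⊕b11⊕b14⊕b15 = 1⊕0⊕1⊕1⊕0⊕1⊕0⊕0 = 0
s4: b4⊕b5⊕b6⊕b7⊕b12⊕b13⊕b14⊕b15 = 1⊕0⊕1⊕1⊕0⊕0⊕0⊕0 = 1
s8: b8⊕b9⊕b10⊕b11⊕b12⊕b13⊕b14⊕b15 = 0⊕0⊕0⊕1⊕0⊕0⊕0⊕0 = 1
Syndrome (s8...s1) = 1101 → position 13.
Flip bit 13: corrected codeword = 110101100010100
Data bits at positions 3,5,6,7,9,10,11,12,13,14,15: 00110010100

00110010100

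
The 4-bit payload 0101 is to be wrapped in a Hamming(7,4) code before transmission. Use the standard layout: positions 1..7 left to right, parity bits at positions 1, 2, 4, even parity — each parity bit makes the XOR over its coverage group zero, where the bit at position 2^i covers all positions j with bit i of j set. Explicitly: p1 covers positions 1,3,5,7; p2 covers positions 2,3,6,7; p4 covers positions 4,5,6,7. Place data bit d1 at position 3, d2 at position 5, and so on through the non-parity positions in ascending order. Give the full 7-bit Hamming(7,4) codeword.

0100101

Place data bits at non-power-of-two positions: b3=0, b5=1, b6=0, b7=1.
p1 = XOR of data positions {3,5,7} = 0⊕1⊕1 = 0
p2 = XOR of data positions {3,6,7} = 0⊕0⊕1 = 1
p4 = XOR of data positions {5,6,7} = 1⊕0⊕1 = 0
Codeword b1..b7 = 0100101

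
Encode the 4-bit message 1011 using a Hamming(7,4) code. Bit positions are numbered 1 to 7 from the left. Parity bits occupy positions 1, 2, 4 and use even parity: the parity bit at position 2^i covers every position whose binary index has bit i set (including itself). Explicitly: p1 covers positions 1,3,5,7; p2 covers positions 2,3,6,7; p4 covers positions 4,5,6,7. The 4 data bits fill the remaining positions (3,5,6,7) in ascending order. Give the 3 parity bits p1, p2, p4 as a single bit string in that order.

Place data bits at non-power-of-two positions: b3=1, b5=0, b6=1, b7=1.
p1 = XOR of data positions {3,5,7} = 1⊕0⊕1 = 0
p2 = XOR of data positions {3,6,7} = 1⊕1⊕1 = 1
p4 = XOR of data positions {5,6,7} = 0⊕1⊕1 = 0
Parity bits p1,p2,p4 = 010

010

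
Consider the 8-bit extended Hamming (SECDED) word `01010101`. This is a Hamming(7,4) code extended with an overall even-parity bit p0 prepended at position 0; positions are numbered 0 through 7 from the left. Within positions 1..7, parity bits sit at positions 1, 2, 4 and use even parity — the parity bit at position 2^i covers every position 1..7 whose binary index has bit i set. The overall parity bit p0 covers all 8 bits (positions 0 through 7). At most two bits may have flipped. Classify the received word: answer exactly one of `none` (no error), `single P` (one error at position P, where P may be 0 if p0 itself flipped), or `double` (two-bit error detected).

s1: b1⊕b3⊕b5⊕b7 = 1⊕1⊕1⊕1 = 0
s2: b2⊕b3⊕b6⊕b7 = 0⊕1⊕0⊕1 = 0
s4: b4⊕b5⊕b6⊕b7 = 0⊕1⊕0⊕1 = 0
Syndrome (s4...s1) = 000 → position 0 (no error).
Overall parity (XOR of all 8 bits, including p0): 0⊕1⊕0⊕1⊕0⊕1⊕0⊕1 = 0
Overall=0, syndrome position=0 → no error.

none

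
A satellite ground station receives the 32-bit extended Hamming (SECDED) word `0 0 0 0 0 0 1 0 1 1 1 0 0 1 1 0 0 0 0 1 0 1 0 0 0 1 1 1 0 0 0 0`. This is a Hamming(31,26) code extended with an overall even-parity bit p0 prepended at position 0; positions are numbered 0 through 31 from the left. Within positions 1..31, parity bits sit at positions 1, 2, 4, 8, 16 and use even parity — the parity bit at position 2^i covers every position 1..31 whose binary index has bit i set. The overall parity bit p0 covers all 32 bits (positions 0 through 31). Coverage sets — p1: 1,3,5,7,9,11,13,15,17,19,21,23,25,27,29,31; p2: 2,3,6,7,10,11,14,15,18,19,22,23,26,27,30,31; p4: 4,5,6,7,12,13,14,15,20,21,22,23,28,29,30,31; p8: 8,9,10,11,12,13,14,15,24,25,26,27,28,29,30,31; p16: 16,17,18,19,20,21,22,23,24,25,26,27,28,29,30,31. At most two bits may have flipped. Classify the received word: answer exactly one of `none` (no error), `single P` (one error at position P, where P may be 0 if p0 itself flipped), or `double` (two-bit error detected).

s1: b1⊕b3⊕b5⊕b7⊕b9⊕b11⊕b13⊕b15⊕b17⊕b19⊕b21⊕b23⊕b25⊕b27⊕b29⊕b31 = 0⊕0⊕0⊕0⊕1⊕0⊕1⊕0⊕0⊕1⊕1⊕0⊕1⊕1⊕0⊕0 = 0
s2: b2⊕b3⊕b6⊕b7⊕b10⊕b11⊕b14⊕b15⊕b18⊕b19⊕b22⊕b23⊕b26⊕b27⊕b30⊕b31 = 0⊕0⊕1⊕0⊕1⊕0⊕1⊕0⊕0⊕1⊕0⊕0⊕1⊕1⊕0⊕0 = 0
s4: b4⊕b5⊕b6⊕b7⊕b12⊕b13⊕b14⊕b15⊕b20⊕b21⊕b22⊕b23⊕b28⊕b29⊕b30⊕b31 = 0⊕0⊕1⊕0⊕0⊕1⊕1⊕0⊕0⊕1⊕0⊕0⊕0⊕0⊕0⊕0 = 0
s8: b8⊕b9⊕b10⊕b11⊕b12⊕b13⊕b14⊕b15⊕b24⊕b25⊕b26⊕b27⊕b28⊕b29⊕b30⊕b31 = 1⊕1⊕1⊕0⊕0⊕1⊕1⊕0⊕0⊕1⊕1⊕1⊕0⊕0⊕0⊕0 = 0
s16: b16⊕b17⊕b18⊕b19⊕b20⊕b21⊕b22⊕b23⊕b24⊕b25⊕b26⊕b27⊕b28⊕b29⊕b30⊕b31 = 0⊕0⊕0⊕1⊕0⊕1⊕0⊕0⊕0⊕1⊕1⊕1⊕0⊕0⊕0⊕0 = 1
Syndrome (s16...s1) = 10000 → position 16.
Overall parity (XOR of all 32 bits, including p0): 0⊕0⊕0⊕0⊕0⊕0⊕1⊕0⊕1⊕1⊕1⊕0⊕0⊕1⊕1⊕0⊕0⊕0⊕0⊕1⊕0⊕1⊕0⊕0⊕0⊕1⊕1⊕1⊕0⊕0⊕0⊕0 = 1
Overall=1, syndrome position=16 → single-bit error at position 16.

single 16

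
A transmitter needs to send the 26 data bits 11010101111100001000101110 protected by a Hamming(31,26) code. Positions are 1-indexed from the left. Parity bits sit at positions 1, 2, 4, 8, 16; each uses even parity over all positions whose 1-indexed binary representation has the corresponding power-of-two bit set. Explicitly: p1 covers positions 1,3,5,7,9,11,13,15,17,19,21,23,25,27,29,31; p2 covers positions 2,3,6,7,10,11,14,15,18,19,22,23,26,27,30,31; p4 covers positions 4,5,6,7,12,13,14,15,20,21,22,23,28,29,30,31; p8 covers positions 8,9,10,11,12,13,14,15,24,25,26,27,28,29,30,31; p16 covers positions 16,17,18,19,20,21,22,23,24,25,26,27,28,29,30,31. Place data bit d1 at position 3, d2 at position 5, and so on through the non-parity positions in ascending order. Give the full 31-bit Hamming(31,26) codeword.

1010101101011110100001000101110

Place data bits at non-power-of-two positions: b3=1, b5=1, b6=0, b7=1, b9=0, b10=1, b11=0, b12=1, b13=1, b14=1, b15=1, b17=1, b18=0, b19=0, b20=0, b21=0, b22=1, b23=0, b24=0, b25=0, b26=1, b27=0, b28=1, b29=1, b30=1, b31=0.
p1 = XOR of data positions {3,5,7,9,11,13,15,17,19,21,23,25,27,29,31} = 1⊕1⊕1⊕0⊕0⊕1⊕1⊕1⊕0⊕0⊕0⊕0⊕0⊕1⊕0 = 1
p2 = XOR of data positions {3,6,7,10,11,14,15,18,19,22,23,26,27,30,31} = 1⊕0⊕1⊕1⊕0⊕1⊕1⊕0⊕0⊕1⊕0⊕1⊕0⊕1⊕0 = 0
p4 = XOR of data positions {5,6,7,12,13,14,15,20,21,22,23,28,29,30,31} = 1⊕0⊕1⊕1⊕1⊕1⊕1⊕0⊕0⊕1⊕0⊕1⊕1⊕1⊕0 = 0
p8 = XOR of data positions {9,10,11,12,13,14,15,24,25,26,27,28,29,30,31} = 0⊕1⊕0⊕1⊕1⊕1⊕1⊕0⊕0⊕1⊕0⊕1⊕1⊕1⊕0 = 1
p16 = XOR of data positions {17,18,19,20,21,22,23,24,25,26,27,28,29,30,31} = 1⊕0⊕0⊕0⊕0⊕1⊕0⊕0⊕0⊕1⊕0⊕1⊕1⊕1⊕0 = 0
Codeword b1..b31 = 1010101101011110100001000101110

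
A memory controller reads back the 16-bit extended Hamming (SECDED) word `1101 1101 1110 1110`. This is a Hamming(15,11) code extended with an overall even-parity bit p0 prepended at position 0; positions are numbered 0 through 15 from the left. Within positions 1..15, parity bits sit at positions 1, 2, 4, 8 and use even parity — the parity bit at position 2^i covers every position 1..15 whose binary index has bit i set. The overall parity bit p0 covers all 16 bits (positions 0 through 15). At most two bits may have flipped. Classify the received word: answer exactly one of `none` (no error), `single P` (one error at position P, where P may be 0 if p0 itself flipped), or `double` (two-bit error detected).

s1: b1⊕b3⊕b5⊕b7⊕b9⊕b11⊕b13⊕b15 = 1⊕1⊕1⊕1⊕1⊕0⊕1⊕0 = 0
s2: b2⊕b3⊕b6⊕b7⊕b10⊕b11⊕b14⊕b15 = 0⊕1⊕0⊕1⊕1⊕0⊕1⊕0 = 0
s4: b4⊕b5⊕b6⊕b7⊕b12⊕b13⊕b14⊕b15 = 1⊕1⊕0⊕1⊕1⊕1⊕1⊕0 = 0
s8: b8⊕b9⊕b10⊕b11⊕b12⊕b13⊕b14⊕b15 = 1⊕1⊕1⊕0⊕1⊕1⊕1⊕0 = 0
Syndrome (s8...s1) = 0000 → position 0 (no error).
Overall parity (XOR of all 16 bits, including p0): 1⊕1⊕0⊕1⊕1⊕1⊕0⊕1⊕1⊕1⊕1⊕0⊕1⊕1⊕1⊕0 = 0
Overall=0, syndrome position=0 → no error.

none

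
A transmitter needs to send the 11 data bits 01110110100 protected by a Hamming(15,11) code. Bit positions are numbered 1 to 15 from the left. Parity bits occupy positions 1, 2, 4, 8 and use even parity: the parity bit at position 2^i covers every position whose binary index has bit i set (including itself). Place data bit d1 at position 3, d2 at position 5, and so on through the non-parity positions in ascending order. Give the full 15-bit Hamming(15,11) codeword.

000011110110100

Place data bits at non-power-of-two positions: b3=0, b5=1, b6=1, b7=1, b9=0, b10=1, b11=1, b12=0, b13=1, b14=0, b15=0.
p1 = XOR of data positions {3,5,7,9,11,13,15} = 0⊕1⊕1⊕0⊕1⊕1⊕0 = 0
p2 = XOR of data positions {3,6,7,10,11,14,15} = 0⊕1⊕1⊕1⊕1⊕0⊕0 = 0
p4 = XOR of data positions {5,6,7,12,13,14,15} = 1⊕1⊕1⊕0⊕1⊕0⊕0 = 0
p8 = XOR of data positions {9,10,11,12,13,14,15} = 0⊕1⊕1⊕0⊕1⊕0⊕0 = 1
Codeword b1..b15 = 000011110110100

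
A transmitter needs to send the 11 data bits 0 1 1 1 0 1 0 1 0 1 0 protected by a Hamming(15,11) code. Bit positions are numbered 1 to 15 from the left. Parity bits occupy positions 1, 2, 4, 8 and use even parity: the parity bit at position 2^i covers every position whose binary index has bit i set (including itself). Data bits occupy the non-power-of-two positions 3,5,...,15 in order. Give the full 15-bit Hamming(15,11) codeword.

Place data bits at non-power-of-two positions: b3=0, b5=1, b6=1, b7=1, b9=0, b10=1, b11=0, b12=1, b13=0, b14=1, b15=0.
p1 = XOR of data positions {3,5,7,9,11,13,15} = 0⊕1⊕1⊕0⊕0⊕0⊕0 = 0
p2 = XOR of data positions {3,6,7,10,11,14,15} = 0⊕1⊕1⊕1⊕0⊕1⊕0 = 0
p4 = XOR of data positions {5,6,7,12,13,14,15} = 1⊕1⊕1⊕1⊕0⊕1⊕0 = 1
p8 = XOR of data positions {9,10,11,12,13,14,15} = 0⊕1⊕0⊕1⊕0⊕1⊕0 = 1
Codeword b1..b15 = 000111110101010

000111110101010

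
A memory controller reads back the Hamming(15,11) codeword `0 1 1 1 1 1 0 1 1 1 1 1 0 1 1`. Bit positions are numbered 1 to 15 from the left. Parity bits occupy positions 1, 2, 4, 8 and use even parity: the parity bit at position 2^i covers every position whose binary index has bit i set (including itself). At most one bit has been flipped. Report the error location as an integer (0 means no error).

11

s1: b1⊕b3⊕b5⊕b7⊕b9⊕b11⊕b13⊕b15 = 0⊕1⊕1⊕0⊕1⊕1⊕0⊕1 = 1
s2: b2⊕b3⊕b6⊕b7⊕b10⊕b11⊕b14⊕b15 = 1⊕1⊕1⊕0⊕1⊕1⊕1⊕1 = 1
s4: b4⊕b5⊕b6⊕b7⊕b12⊕b13⊕b14⊕b15 = 1⊕1⊕1⊕0⊕1⊕0⊕1⊕1 = 0
s8: b8⊕b9⊕b10⊕b11⊕b12⊕b13⊕b14⊕b15 = 1⊕1⊕1⊕1⊕1⊕0⊕1⊕1 = 1
Syndrome (s8...s1) = 1011 → position 11.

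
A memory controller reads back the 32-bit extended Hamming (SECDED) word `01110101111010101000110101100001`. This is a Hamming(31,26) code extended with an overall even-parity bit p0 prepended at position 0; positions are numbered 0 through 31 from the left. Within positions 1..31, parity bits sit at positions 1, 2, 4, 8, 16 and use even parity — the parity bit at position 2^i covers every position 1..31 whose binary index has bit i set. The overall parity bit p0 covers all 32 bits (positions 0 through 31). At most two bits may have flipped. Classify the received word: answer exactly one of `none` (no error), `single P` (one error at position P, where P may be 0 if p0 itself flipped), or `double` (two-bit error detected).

s1: b1⊕b3⊕b5⊕b7⊕b9⊕b11⊕b13⊕b15⊕b17⊕b19⊕b21⊕b23⊕b25⊕b27⊕b29⊕b31 = 1⊕1⊕1⊕1⊕1⊕0⊕0⊕0⊕0⊕0⊕1⊕1⊕1⊕0⊕0⊕1 = 1
s2: b2⊕b3⊕b6⊕b7⊕b10⊕b11⊕b14⊕b15⊕b18⊕b19⊕b22⊕b23⊕b26⊕b27⊕b30⊕b31 = 1⊕1⊕0⊕1⊕1⊕0⊕1⊕0⊕0⊕0⊕0⊕1⊕1⊕0⊕0⊕1 = 0
s4: b4⊕b5⊕b6⊕b7⊕b12⊕b13⊕b14⊕b15⊕b20⊕b21⊕b22⊕b23⊕b28⊕b29⊕b30⊕b31 = 0⊕1⊕0⊕1⊕1⊕0⊕1⊕0⊕1⊕1⊕0⊕1⊕0⊕0⊕0⊕1 = 0
s8: b8⊕b9⊕b10⊕b11⊕b12⊕b13⊕b14⊕b15⊕b24⊕b25⊕b26⊕b27⊕b28⊕b29⊕b30⊕b31 = 1⊕1⊕1⊕0⊕1⊕0⊕1⊕0⊕0⊕1⊕1⊕0⊕0⊕0⊕0⊕1 = 0
s16: b16⊕b17⊕b18⊕b19⊕b20⊕b21⊕b22⊕b23⊕b24⊕b25⊕b26⊕b27⊕b28⊕b29⊕b30⊕b31 = 1⊕0⊕0⊕0⊕1⊕1⊕0⊕1⊕0⊕1⊕1⊕0⊕0⊕0⊕0⊕1 = 1
Syndrome (s16...s1) = 10001 → position 17.
Overall parity (XOR of all 32 bits, including p0): 0⊕1⊕1⊕1⊕0⊕1⊕0⊕1⊕1⊕1⊕1⊕0⊕1⊕0⊕1⊕0⊕1⊕0⊕0⊕0⊕1⊕1⊕0⊕1⊕0⊕1⊕1⊕0⊕0⊕0⊕0⊕1 = 1
Overall=1, syndrome position=17 → single-bit error at position 17.

single 17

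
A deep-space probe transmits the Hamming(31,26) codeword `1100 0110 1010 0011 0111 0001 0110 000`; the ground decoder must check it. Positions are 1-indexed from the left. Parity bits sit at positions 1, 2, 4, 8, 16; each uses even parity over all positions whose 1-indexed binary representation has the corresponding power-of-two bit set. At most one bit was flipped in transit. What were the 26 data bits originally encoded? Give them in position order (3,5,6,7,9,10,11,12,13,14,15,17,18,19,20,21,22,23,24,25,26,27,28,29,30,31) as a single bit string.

00111010001010100010110000

s1: b1⊕b3⊕b5⊕b7⊕b9⊕b11⊕b13⊕b15⊕b17⊕b19⊕b21⊕b23⊕b25⊕b27⊕b29⊕b31 = 1⊕0⊕0⊕1⊕1⊕1⊕0⊕1⊕0⊕1⊕0⊕0⊕0⊕1⊕0⊕0 = 1
s2: b2⊕b3⊕b6⊕b7⊕b10⊕b11⊕b14⊕b15⊕b18⊕b19⊕b22⊕b23⊕b26⊕b27⊕b30⊕b31 = 1⊕0⊕1⊕1⊕0⊕1⊕0⊕1⊕1⊕1⊕0⊕0⊕1⊕1⊕0⊕0 = 1
s4: b4⊕b5⊕b6⊕b7⊕b12⊕b13⊕b14⊕b15⊕b20⊕b21⊕b22⊕b23⊕b28⊕b29⊕b30⊕b31 = 0⊕0⊕1⊕1⊕0⊕0⊕0⊕1⊕1⊕0⊕0⊕0⊕0⊕0⊕0⊕0 = 0
s8: b8⊕b9⊕b10⊕b11⊕b12⊕b13⊕b14⊕b15⊕b24⊕b25⊕b26⊕b27⊕b28⊕b29⊕b30⊕b31 = 0⊕1⊕0⊕1⊕0⊕0⊕0⊕1⊕1⊕0⊕1⊕1⊕0⊕0⊕0⊕0 = 0
s16: b16⊕b17⊕b18⊕b19⊕b20⊕b21⊕b22⊕b23⊕b24⊕b25⊕b26⊕b27⊕b28⊕b29⊕b30⊕b31 = 1⊕0⊕1⊕1⊕1⊕0⊕0⊕0⊕1⊕0⊕1⊕1⊕0⊕0⊕0⊕0 = 1
Syndrome (s16...s1) = 10011 → position 19.
Flip bit 19: corrected codeword = 1100011010100011010100010110000
Data bits at positions 3,5,6,7,9,10,11,12,13,14,15,17,18,19,20,21,22,23,24,25,26,27,28,29,30,31: 00111010001010100010110000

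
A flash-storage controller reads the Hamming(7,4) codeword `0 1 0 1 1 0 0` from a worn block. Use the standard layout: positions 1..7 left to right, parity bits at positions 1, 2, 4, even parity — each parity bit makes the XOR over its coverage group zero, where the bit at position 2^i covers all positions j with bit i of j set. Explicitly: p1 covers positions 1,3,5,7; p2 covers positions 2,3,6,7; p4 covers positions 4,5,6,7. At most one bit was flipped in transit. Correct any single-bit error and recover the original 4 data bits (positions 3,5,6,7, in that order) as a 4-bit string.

s1: b1⊕b3⊕b5⊕b7 = 0⊕0⊕1⊕0 = 1
s2: b2⊕b3⊕b6⊕b7 = 1⊕0⊕0⊕0 = 1
s4: b4⊕b5⊕b6⊕b7 = 1⊕1⊕0⊕0 = 0
Syndrome (s4...s1) = 011 → position 3.
Flip bit 3: corrected codeword = 0111100
Data bits at positions 3,5,6,7: 1100

1100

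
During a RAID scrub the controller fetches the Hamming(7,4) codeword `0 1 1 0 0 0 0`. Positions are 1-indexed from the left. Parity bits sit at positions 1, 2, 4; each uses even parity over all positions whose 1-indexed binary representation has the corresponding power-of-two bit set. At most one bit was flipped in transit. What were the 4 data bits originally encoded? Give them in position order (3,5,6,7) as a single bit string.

s1: b1⊕b3⊕b5⊕b7 = 0⊕1⊕0⊕0 = 1
s2: b2⊕b3⊕b6⊕b7 = 1⊕1⊕0⊕0 = 0
s4: b4⊕b5⊕b6⊕b7 = 0⊕0⊕0⊕0 = 0
Syndrome (s4...s1) = 001 → position 1.
Flip bit 1: corrected codeword = 1110000
Data bits at positions 3,5,6,7: 1000

1000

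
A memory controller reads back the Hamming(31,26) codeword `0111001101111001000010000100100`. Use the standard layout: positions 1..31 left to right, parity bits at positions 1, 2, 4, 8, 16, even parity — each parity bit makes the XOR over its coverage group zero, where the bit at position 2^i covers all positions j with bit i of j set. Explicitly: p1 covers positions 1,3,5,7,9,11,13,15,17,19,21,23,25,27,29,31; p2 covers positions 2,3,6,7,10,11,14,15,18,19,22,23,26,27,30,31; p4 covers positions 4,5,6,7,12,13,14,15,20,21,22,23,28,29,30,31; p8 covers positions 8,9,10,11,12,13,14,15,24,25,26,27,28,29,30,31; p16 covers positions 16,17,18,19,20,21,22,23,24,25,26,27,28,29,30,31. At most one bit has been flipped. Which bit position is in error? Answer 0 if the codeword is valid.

8

s1: b1⊕b3⊕b5⊕b7⊕b9⊕b11⊕b13⊕b15⊕b17⊕b19⊕b21⊕b23⊕b25⊕b27⊕b29⊕b31 = 0⊕1⊕0⊕1⊕0⊕1⊕1⊕0⊕0⊕0⊕1⊕0⊕0⊕0⊕1⊕0 = 0
s2: b2⊕b3⊕b6⊕b7⊕b10⊕b11⊕b14⊕b15⊕b18⊕b19⊕b22⊕b23⊕b26⊕b27⊕b30⊕b31 = 1⊕1⊕0⊕1⊕1⊕1⊕0⊕0⊕0⊕0⊕0⊕0⊕1⊕0⊕0⊕0 = 0
s4: b4⊕b5⊕b6⊕b7⊕b12⊕b13⊕b14⊕b15⊕b20⊕b21⊕b22⊕b23⊕b28⊕b29⊕b30⊕b31 = 1⊕0⊕0⊕1⊕1⊕1⊕0⊕0⊕0⊕1⊕0⊕0⊕0⊕1⊕0⊕0 = 0
s8: b8⊕b9⊕b10⊕b11⊕b12⊕b13⊕b14⊕b15⊕b24⊕b25⊕b26⊕b27⊕b28⊕b29⊕b30⊕b31 = 1⊕0⊕1⊕1⊕1⊕1⊕0⊕0⊕0⊕0⊕1⊕0⊕0⊕1⊕0⊕0 = 1
s16: b16⊕b17⊕b18⊕b19⊕b20⊕b21⊕b22⊕b23⊕b24⊕b25⊕b26⊕b27⊕b28⊕b29⊕b30⊕b31 = 1⊕0⊕0⊕0⊕0⊕1⊕0⊕0⊕0⊕0⊕1⊕0⊕0⊕1⊕0⊕0 = 0
Syndrome (s16...s1) = 01000 → position 8.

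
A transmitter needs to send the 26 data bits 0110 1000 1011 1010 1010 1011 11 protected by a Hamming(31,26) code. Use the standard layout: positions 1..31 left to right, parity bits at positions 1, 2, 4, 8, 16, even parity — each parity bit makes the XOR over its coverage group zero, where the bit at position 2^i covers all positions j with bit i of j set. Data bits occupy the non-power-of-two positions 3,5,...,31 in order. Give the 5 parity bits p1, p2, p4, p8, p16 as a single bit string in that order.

Place data bits at non-power-of-two positions: b3=0, b5=1, b6=1, b7=0, b9=1, b10=0, b11=0, b12=0, b13=1, b14=0, b15=1, b17=1, b18=1, b19=0, b20=1, b21=0, b22=1, b23=0, b24=1, b25=0, b26=1, b27=0, b28=1, b29=1, b30=1, b31=1.
p1 = XOR of data positions {3,5,7,9,11,13,15,17,19,21,23,25,27,29,31} = 0⊕1⊕0⊕1⊕0⊕1⊕1⊕1⊕0⊕0⊕0⊕0⊕0⊕1⊕1 = 1
p2 = XOR of data positions {3,6,7,10,11,14,15,18,19,22,23,26,27,30,31} = 0⊕1⊕0⊕0⊕0⊕0⊕1⊕1⊕0⊕1⊕0⊕1⊕0⊕1⊕1 = 1
p4 = XOR of data positions {5,6,7,12,13,14,15,20,21,22,23,28,29,30,31} = 1⊕1⊕0⊕0⊕1⊕0⊕1⊕1⊕0⊕1⊕0⊕1⊕1⊕1⊕1 = 0
p8 = XOR of data positions {9,10,11,12,13,14,15,24,25,26,27,28,29,30,31} = 1⊕0⊕0⊕0⊕1⊕0⊕1⊕1⊕0⊕1⊕0⊕1⊕1⊕1⊕1 = 1
p16 = XOR of data positions {17,18,19,20,21,22,23,24,25,26,27,28,29,30,31} = 1⊕1⊕0⊕1⊕0⊕1⊕0⊕1⊕0⊕1⊕0⊕1⊕1⊕1⊕1 = 0
Parity bits p1,p2,p4,p8,p16 = 11010

11010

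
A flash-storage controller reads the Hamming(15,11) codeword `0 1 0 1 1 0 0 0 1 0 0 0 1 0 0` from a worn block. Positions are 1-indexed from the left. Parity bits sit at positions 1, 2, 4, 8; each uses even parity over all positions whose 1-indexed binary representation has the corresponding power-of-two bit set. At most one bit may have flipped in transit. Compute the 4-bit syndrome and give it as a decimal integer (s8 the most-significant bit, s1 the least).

7

s1: b1⊕b3⊕b5⊕b7⊕b9⊕b11⊕b13⊕b15 = 0⊕0⊕1⊕0⊕1⊕0⊕1⊕0 = 1
s2: b2⊕b3⊕b6⊕b7⊕b10⊕b11⊕b14⊕b15 = 1⊕0⊕0⊕0⊕0⊕0⊕0⊕0 = 1
s4: b4⊕b5⊕b6⊕b7⊕b12⊕b13⊕b14⊕b15 = 1⊕1⊕0⊕0⊕0⊕1⊕0⊕0 = 1
s8: b8⊕b9⊕b10⊕b11⊕b12⊕b13⊕b14⊕b15 = 0⊕1⊕0⊕0⊕0⊕1⊕0⊕0 = 0
Syndrome (s8...s1) = 0111 → position 7.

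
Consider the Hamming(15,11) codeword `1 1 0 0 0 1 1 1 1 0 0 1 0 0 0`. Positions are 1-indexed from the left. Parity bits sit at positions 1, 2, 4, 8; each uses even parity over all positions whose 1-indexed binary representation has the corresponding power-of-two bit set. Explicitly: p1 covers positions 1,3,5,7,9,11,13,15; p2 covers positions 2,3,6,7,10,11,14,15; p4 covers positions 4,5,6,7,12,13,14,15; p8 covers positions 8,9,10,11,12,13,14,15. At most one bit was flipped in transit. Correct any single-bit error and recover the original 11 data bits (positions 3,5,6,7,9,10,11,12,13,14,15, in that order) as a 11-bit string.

00111001001

s1: b1⊕b3⊕b5⊕b7⊕b9⊕b11⊕b13⊕b15 = 1⊕0⊕0⊕1⊕1⊕0⊕0⊕0 = 1
s2: b2⊕b3⊕b6⊕b7⊕b10⊕b11⊕b14⊕b15 = 1⊕0⊕1⊕1⊕0⊕0⊕0⊕0 = 1
s4: b4⊕b5⊕b6⊕b7⊕b12⊕b13⊕b14⊕b15 = 0⊕0⊕1⊕1⊕1⊕0⊕0⊕0 = 1
s8: b8⊕b9⊕b10⊕b11⊕b12⊕b13⊕b14⊕b15 = 1⊕1⊕0⊕0⊕1⊕0⊕0⊕0 = 1
Syndrome (s8...s1) = 1111 → position 15.
Flip bit 15: corrected codeword = 110001111001001
Data bits at positions 3,5,6,7,9,10,11,12,13,14,15: 00111001001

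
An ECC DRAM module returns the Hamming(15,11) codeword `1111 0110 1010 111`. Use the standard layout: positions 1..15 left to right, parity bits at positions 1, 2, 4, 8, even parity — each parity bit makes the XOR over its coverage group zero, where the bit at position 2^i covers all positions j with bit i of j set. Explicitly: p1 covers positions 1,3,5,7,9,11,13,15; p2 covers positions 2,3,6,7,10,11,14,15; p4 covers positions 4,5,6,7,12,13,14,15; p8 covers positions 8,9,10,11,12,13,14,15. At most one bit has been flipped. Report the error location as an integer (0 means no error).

s1: b1⊕b3⊕b5⊕b7⊕b9⊕b11⊕b13⊕b15 = 1⊕1⊕0⊕1⊕1⊕1⊕1⊕1 = 1
s2: b2⊕b3⊕b6⊕b7⊕b10⊕b11⊕b14⊕b15 = 1⊕1⊕1⊕1⊕0⊕1⊕1⊕1 = 1
s4: b4⊕b5⊕b6⊕b7⊕b12⊕b13⊕b14⊕b15 = 1⊕0⊕1⊕1⊕0⊕1⊕1⊕1 = 0
s8: b8⊕b9⊕b10⊕b11⊕b12⊕b13⊕b14⊕b15 = 0⊕1⊕0⊕1⊕0⊕1⊕1⊕1 = 1
Syndrome (s8...s1) = 1011 → position 11.

11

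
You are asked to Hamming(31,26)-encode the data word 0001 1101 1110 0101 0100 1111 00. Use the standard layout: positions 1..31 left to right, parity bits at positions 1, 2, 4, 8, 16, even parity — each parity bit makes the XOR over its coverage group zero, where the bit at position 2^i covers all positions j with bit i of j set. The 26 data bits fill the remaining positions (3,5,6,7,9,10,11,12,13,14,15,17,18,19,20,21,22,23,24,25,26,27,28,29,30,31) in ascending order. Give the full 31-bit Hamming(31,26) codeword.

1001001011011111001010100111100

Place data bits at non-power-of-two positions: b3=0, b5=0, b6=0, b7=1, b9=1, b10=1, b11=0, b12=1, b13=1, b14=1, b15=1, b17=0, b18=0, b19=1, b20=0, b21=1, b22=0, b23=1, b24=0, b25=0, b26=1, b27=1, b28=1, b29=1, b30=0, b31=0.
p1 = XOR of data positions {3,5,7,9,11,13,15,17,19,21,23,25,27,29,31} = 0⊕0⊕1⊕1⊕0⊕1⊕1⊕0⊕1⊕1⊕1⊕0⊕1⊕1⊕0 = 1
p2 = XOR of data positions {3,6,7,10,11,14,15,18,19,22,23,26,27,30,31} = 0⊕0⊕1⊕1⊕0⊕1⊕1⊕0⊕1⊕0⊕1⊕1⊕1⊕0⊕0 = 0
p4 = XOR of data positions {5,6,7,12,13,14,15,20,21,22,23,28,29,30,31} = 0⊕0⊕1⊕1⊕1⊕1⊕1⊕0⊕1⊕0⊕1⊕1⊕1⊕0⊕0 = 1
p8 = XOR of data positions {9,10,11,12,13,14,15,24,25,26,27,28,29,30,31} = 1⊕1⊕0⊕1⊕1⊕1⊕1⊕0⊕0⊕1⊕1⊕1⊕1⊕0⊕0 = 0
p16 = XOR of data positions {17,18,19,20,21,22,23,24,25,26,27,28,29,30,31} = 0⊕0⊕1⊕0⊕1⊕0⊕1⊕0⊕0⊕1⊕1⊕1⊕1⊕0⊕0 = 1
Codeword b1..b31 = 1001001011011111001010100111100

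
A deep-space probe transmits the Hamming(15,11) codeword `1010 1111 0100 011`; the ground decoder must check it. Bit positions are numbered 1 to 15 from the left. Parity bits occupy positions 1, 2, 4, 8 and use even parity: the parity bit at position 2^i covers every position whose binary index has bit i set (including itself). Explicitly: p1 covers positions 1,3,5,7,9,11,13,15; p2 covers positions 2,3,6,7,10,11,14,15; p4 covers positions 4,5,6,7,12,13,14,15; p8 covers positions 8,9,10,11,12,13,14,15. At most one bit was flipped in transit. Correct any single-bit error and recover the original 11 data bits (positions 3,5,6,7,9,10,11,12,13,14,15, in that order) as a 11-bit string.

10110100011

s1: b1⊕b3⊕b5⊕b7⊕b9⊕b11⊕b13⊕b15 = 1⊕1⊕1⊕1⊕0⊕0⊕0⊕1 = 1
s2: b2⊕b3⊕b6⊕b7⊕b10⊕b11⊕b14⊕b15 = 0⊕1⊕1⊕1⊕1⊕0⊕1⊕1 = 0
s4: b4⊕b5⊕b6⊕b7⊕b12⊕b13⊕b14⊕b15 = 0⊕1⊕1⊕1⊕0⊕0⊕1⊕1 = 1
s8: b8⊕b9⊕b10⊕b11⊕b12⊕b13⊕b14⊕b15 = 1⊕0⊕1⊕0⊕0⊕0⊕1⊕1 = 0
Syndrome (s8...s1) = 0101 → position 5.
Flip bit 5: corrected codeword = 101001110100011
Data bits at positions 3,5,6,7,9,10,11,12,13,14,15: 10110100011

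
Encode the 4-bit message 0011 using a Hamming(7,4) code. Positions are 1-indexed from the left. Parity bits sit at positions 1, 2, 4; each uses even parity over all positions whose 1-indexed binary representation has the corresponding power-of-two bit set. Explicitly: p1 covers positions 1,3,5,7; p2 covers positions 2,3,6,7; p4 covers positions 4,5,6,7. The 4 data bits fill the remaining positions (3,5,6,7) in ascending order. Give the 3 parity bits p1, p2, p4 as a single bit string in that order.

Place data bits at non-power-of-two positions: b3=0, b5=0, b6=1, b7=1.
p1 = XOR of data positions {3,5,7} = 0⊕0⊕1 = 1
p2 = XOR of data positions {3,6,7} = 0⊕1⊕1 = 0
p4 = XOR of data positions {5,6,7} = 0⊕1⊕1 = 0
Parity bits p1,p2,p4 = 100

100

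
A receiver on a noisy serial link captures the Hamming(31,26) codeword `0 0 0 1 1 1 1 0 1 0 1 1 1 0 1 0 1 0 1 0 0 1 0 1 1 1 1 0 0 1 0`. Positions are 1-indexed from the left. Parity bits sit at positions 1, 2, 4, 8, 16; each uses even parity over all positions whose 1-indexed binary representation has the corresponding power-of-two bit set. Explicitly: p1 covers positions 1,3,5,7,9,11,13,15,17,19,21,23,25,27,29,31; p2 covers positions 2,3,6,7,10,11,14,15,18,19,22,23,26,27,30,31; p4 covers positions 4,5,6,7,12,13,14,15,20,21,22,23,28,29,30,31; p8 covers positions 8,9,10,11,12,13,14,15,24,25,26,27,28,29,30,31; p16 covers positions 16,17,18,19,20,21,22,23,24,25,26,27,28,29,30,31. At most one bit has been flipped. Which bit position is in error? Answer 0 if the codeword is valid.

s1: b1⊕b3⊕b5⊕b7⊕b9⊕b11⊕b13⊕b15⊕b17⊕b19⊕b21⊕b23⊕b25⊕b27⊕b29⊕b31 = 0⊕0⊕1⊕1⊕1⊕1⊕1⊕1⊕1⊕1⊕0⊕0⊕1⊕1⊕0⊕0 = 0
s2: b2⊕b3⊕b6⊕b7⊕b10⊕b11⊕b14⊕b15⊕b18⊕b19⊕b22⊕b23⊕b26⊕b27⊕b30⊕b31 = 0⊕0⊕1⊕1⊕0⊕1⊕0⊕1⊕0⊕1⊕1⊕0⊕1⊕1⊕1⊕0 = 1
s4: b4⊕b5⊕b6⊕b7⊕b12⊕b13⊕b14⊕b15⊕b20⊕b21⊕b22⊕b23⊕b28⊕b29⊕b30⊕b31 = 1⊕1⊕1⊕1⊕1⊕1⊕0⊕1⊕0⊕0⊕1⊕0⊕0⊕0⊕1⊕0 = 1
s8: b8⊕b9⊕b10⊕b11⊕b12⊕b13⊕b14⊕b15⊕b24⊕b25⊕b26⊕b27⊕b28⊕b29⊕b30⊕b31 = 0⊕1⊕0⊕1⊕1⊕1⊕0⊕1⊕1⊕1⊕1⊕1⊕0⊕0⊕1⊕0 = 0
s16: b16⊕b17⊕b18⊕b19⊕b20⊕b21⊕b22⊕b23⊕b24⊕b25⊕b26⊕b27⊕b28⊕b29⊕b30⊕b31 = 0⊕1⊕0⊕1⊕0⊕0⊕1⊕0⊕1⊕1⊕1⊕1⊕0⊕0⊕1⊕0 = 0
Syndrome (s16...s1) = 00110 → position 6.

6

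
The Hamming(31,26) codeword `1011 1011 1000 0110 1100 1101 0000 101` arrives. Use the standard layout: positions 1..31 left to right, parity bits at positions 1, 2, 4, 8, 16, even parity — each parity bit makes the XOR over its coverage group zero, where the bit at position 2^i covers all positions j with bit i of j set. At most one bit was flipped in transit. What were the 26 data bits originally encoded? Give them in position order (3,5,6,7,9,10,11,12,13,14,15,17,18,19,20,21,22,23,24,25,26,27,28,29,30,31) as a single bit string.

s1: b1⊕b3⊕b5⊕b7⊕b9⊕b11⊕b13⊕b15⊕b17⊕b19⊕b21⊕b23⊕b25⊕b27⊕b29⊕b31 = 1⊕1⊕1⊕1⊕1⊕0⊕0⊕1⊕1⊕0⊕1⊕0⊕0⊕0⊕1⊕1 = 0
s2: b2⊕b3⊕b6⊕b7⊕b10⊕b11⊕b14⊕b15⊕b18⊕b19⊕b22⊕b23⊕b26⊕b27⊕b30⊕b31 = 0⊕1⊕0⊕1⊕0⊕0⊕1⊕1⊕1⊕0⊕1⊕0⊕0⊕0⊕0⊕1 = 1
s4: b4⊕b5⊕b6⊕b7⊕b12⊕b13⊕b14⊕b15⊕b20⊕b21⊕b22⊕b23⊕b28⊕b29⊕b30⊕b31 = 1⊕1⊕0⊕1⊕0⊕0⊕1⊕1⊕0⊕1⊕1⊕0⊕0⊕1⊕0⊕1 = 1
s8: b8⊕b9⊕b10⊕b11⊕b12⊕b13⊕b14⊕b15⊕b24⊕b25⊕b26⊕b27⊕b28⊕b29⊕b30⊕b31 = 1⊕1⊕0⊕0⊕0⊕0⊕1⊕1⊕1⊕0⊕0⊕0⊕0⊕1⊕0⊕1 = 1
s16: b16⊕b17⊕b18⊕b19⊕b20⊕b21⊕b22⊕b23⊕b24⊕b25⊕b26⊕b27⊕b28⊕b29⊕b30⊕b31 = 0⊕1⊕1⊕0⊕0⊕1⊕1⊕0⊕1⊕0⊕0⊕0⊕0⊕1⊕0⊕1 = 1
Syndrome (s16...s1) = 11110 → position 30.
Flip bit 30: corrected codeword = 1011101110000110110011010000111
Data bits at positions 3,5,6,7,9,10,11,12,13,14,15,17,18,19,20,21,22,23,24,25,26,27,28,29,30,31: 11011000011110011010000111

11011000011110011010000111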